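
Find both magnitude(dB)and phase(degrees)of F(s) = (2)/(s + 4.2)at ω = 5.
Substitute s = j*5: F(j5) = 0.196998 - 0.234522j.
|F| = 20*log₁₀(sqrt(Re²+Im²)) = -10.28 dB.
∠F = atan2(Im, Re) = -49.97°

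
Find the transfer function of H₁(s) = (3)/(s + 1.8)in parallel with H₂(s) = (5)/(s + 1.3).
Parallel: H = H₁ + H₂ = (n₁·d₂ + n₂·d₁)/(d₁·d₂).
n₁·d₂ = 3*s + 3.9. n₂·d₁ = 5*s + 9. Sum = 8*s + 12.9. d₁·d₂ = s^2 + 3.1*s + 2.34.
H(s) = (8*s + 12.9)/(s^2 + 3.1*s + 2.34)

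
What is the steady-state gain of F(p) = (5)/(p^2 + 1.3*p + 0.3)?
DC gain = F(0) = num(0)/den(0) = 5/0.3 = 16.67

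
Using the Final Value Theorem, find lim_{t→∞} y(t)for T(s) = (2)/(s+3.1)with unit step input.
FVT: lim_{t→∞} y(t) = lim_{s→0} s*Y(s) where Y(s) = T(s)/s.
= lim_{s→0} T(s) = T(0) = num(0)/den(0) = 2/3.1 = 0.6452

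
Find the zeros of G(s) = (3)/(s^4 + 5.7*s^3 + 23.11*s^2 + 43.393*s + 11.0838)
Numerator is a nonzero constant (3) → Zeros: none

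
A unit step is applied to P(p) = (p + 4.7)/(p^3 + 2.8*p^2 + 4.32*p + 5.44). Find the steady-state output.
FVT: lim_{t→∞} y(t) = lim_{p→0} p*Y(p) where Y(p) = P(p)/p.
= lim_{p→0} P(p) = P(0) = num(0)/den(0) = 4.7/5.44 = 0.864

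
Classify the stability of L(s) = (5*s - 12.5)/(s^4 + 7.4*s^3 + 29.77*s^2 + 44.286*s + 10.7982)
Denominator: s^4 + 7.4*s^3 + 29.77*s^2 + 44.286*s + 10.7982 = (s + 2.1)(s + 0.3)(s^2 + 5*s + 17.14). Poles: -0.3, -2.1, -2.5 + 3.3j, -2.5 - 3.3j. Stable (all poles in LHP)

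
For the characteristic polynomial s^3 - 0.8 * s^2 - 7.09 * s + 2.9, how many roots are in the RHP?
s^3 - 0.8*s^2 - 7.09*s + 2.9 = (s - 0.4)(s + 2.5)(s - 2.9). Poles: -2.5, 0.4, 2.9. RHP poles (Re>0): 2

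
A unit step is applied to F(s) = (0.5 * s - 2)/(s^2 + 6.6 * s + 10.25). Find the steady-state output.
FVT: lim_{t→∞} y(t) = lim_{s→0} s*Y(s) where Y(s) = F(s)/s.
= lim_{s→0} F(s) = F(0) = num(0)/den(0) = -2/10.25 = -0.1951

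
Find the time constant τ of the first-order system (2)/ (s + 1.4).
First-order system: τ = -1/pole. Pole = -1.4. τ = -1/(-1.4) = 0.7143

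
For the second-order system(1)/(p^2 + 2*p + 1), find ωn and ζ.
Standard form: ωn²/(p²+2ζωn·p+ωn²).
const=1=ωn² → ωn=1, p coeff=2=2ζωn → ζ=1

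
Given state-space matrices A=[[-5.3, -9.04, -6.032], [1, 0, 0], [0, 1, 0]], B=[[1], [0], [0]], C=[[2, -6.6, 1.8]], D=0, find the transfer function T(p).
T(p) = C(pI - A)⁻¹B + D.
Characteristic polynomial det(pI - A) = p^3 + 5.3*p^2 + 9.04*p + 6.032.
Numerator from C·adj(pI-A)·B + D·det(pI-A) = 2*p^2 - 6.6*p + 1.8.
T(p) = (2*p^2 - 6.6*p + 1.8)/(p^3 + 5.3*p^2 + 9.04*p + 6.032)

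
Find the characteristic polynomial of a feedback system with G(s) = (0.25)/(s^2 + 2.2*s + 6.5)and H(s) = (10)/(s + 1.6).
Characteristic poly = G_den * H_den + G_num * H_num = (s^3 + 3.8*s^2 + 10.02*s + 10.4) + (2.5) = s^3 + 3.8*s^2 + 10.02*s + 12.9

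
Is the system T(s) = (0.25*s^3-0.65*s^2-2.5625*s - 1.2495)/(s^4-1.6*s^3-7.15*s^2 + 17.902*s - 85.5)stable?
Denominator: s^4 - 1.6*s^3 - 7.15*s^2 + 17.902*s - 85.5 = (s - 3.8)(s + 3.6)(s^2 - 1.4*s + 6.25). Poles: -3.6, 0.7 + 2.4j, 0.7 - 2.4j, 3.8. All Re(p)<0: No (unstable)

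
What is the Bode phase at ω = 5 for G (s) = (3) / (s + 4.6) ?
Substitute s = j*5: G(j5) = 0.29896 - 0.324957j.
∠G(j5) = atan2(Im, Re) = atan2(-0.324957, 0.29896) = -47.39°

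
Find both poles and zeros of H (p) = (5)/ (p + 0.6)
Set denominator = 0: p + 0.6 = 0 → Poles: -0.6
Numerator is a nonzero constant (5) → Zeros: none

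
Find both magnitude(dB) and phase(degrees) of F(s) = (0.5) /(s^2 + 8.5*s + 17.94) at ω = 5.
Substitute s = j*5: F(j5) = -0.00190184 - 0.0114488j.
|F| = 20*log₁₀(sqrt(Re²+Im²)) = -38.71 dB.
∠F = atan2(Im, Re) = -99.43°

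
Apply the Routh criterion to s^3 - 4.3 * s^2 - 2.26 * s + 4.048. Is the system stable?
Routh array:
s^3: [1, -2.26]; s^2: [-4.3, 4.048]; s^1: [-1.3186]; s^0: [4.048]
First column: [1, -4.3, -1.3186, 4.048]. Sign changes = 2.
No, unstable (2 RHP root(s))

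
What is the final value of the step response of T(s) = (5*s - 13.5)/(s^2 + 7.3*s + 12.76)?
FVT: lim_{t→∞} y(t) = lim_{s→0} s*Y(s) where Y(s) = T(s)/s.
= lim_{s→0} T(s) = T(0) = num(0)/den(0) = -13.5/12.76 = -1.058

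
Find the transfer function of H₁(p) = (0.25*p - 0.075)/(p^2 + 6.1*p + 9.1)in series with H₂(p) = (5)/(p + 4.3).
Series: H = H₁ · H₂ = (n₁·n₂)/(d₁·d₂).
Num: n₁·n₂ = 1.25*p - 0.375. Den: d₁·d₂ = p^3 + 10.4*p^2 + 35.33*p + 39.13.
H(p) = (1.25*p - 0.375)/(p^3 + 10.4*p^2 + 35.33*p + 39.13)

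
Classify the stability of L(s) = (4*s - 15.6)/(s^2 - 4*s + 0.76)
Denominator: s^2 - 4*s + 0.76 = (s - 3.8)(s - 0.2). Poles: 0.2, 3.8. Unstable (2 pole(s) in RHP)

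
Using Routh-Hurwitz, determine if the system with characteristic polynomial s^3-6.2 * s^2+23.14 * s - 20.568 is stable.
Routh array:
s^3: [1, 23.14]; s^2: [-6.2, -20.568]; s^1: [19.8226]; s^0: [-20.568]
First column: [1, -6.2, 19.8226, -20.568]. Sign changes = 3.
No, unstable (3 RHP root(s))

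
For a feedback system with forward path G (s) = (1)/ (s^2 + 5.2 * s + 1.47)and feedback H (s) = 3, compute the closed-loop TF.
Closed-loop T = G/(1+GH).
Numerator: G_num * H_den = 1.
Denominator: G_den * H_den + G_num * H_num = (s^2 + 5.2*s + 1.47) + (3) = s^2 + 5.2*s + 4.47.
T(s) = (1)/(s^2 + 5.2*s + 4.47)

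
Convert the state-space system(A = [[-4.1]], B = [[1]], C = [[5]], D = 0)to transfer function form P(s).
P(s) = C(sI - A)⁻¹B + D.
Characteristic polynomial det(sI - A) = s + 4.1.
Numerator from C·adj(sI-A)·B + D·det(sI-A) = 5.
P(s) = (5)/(s + 4.1)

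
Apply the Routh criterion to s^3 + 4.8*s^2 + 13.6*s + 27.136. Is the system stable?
Routh array:
s^3: [1, 13.6]; s^2: [4.8, 27.136]; s^1: [7.94667]; s^0: [27.136]
First column: [1, 4.8, 7.94667, 27.136]. Sign changes = 0.
Yes, stable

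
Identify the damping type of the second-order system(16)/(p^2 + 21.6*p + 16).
Standard form: ωn²/(p²+2ζωn·p+ωn²) gives ωn=4, ζ=2.7.
Overdamped (ζ = 2.7 > 1)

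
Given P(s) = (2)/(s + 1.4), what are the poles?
Set denominator = 0: s + 1.4 = 0 → Poles: -1.4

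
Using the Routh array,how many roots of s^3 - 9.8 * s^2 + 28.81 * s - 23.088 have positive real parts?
Routh array:
s^3: [1, 28.81]; s^2: [-9.8, -23.088]; s^1: [26.4541]; s^0: [-23.088]
First column: [1, -9.8, 26.4541, -23.088]. Sign changes = RHP roots = 3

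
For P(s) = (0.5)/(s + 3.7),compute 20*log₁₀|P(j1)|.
Substitute s = j*1: P(j1) = 0.125936 - 0.0340368j.
|P(j1)| = sqrt(Re² + Im²) = 0.1305.
20*log₁₀(0.1305) = -17.69 dB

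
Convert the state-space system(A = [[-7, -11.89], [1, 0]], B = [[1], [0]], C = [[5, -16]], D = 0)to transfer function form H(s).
H(s) = C(sI - A)⁻¹B + D.
Characteristic polynomial det(sI - A) = s^2 + 7*s + 11.89.
Numerator from C·adj(sI-A)·B + D·det(sI-A) = 5*s - 16.
H(s) = (5*s - 16)/(s^2 + 7*s + 11.89)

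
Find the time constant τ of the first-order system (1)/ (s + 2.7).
First-order system: τ = -1/pole. Pole = -2.7. τ = -1/(-2.7) = 0.3704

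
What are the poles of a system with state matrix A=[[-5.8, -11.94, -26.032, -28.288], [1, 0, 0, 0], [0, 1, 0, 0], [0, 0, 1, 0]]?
Eigenvalues solve det(λI - A) = 0.
Characteristic polynomial: λ^4 + 5.8*λ^3 + 11.94*λ^2 + 26.032*λ + 28.288 = 0.
Factor: (λ + 1.6)(λ + 4)(λ^2 + 0.2*λ + 4.42) = 0.
Roots: -0.1 + 2.1j, -0.1 - 2.1j, -1.6, -4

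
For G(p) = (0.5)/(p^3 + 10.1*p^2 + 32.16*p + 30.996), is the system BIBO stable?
Denominator: p^3 + 10.1*p^2 + 32.16*p + 30.996 = (p + 4.2)(p + 1.8)(p + 4.1). Poles: -1.8, -4.1, -4.2. All Re(p)<0: Yes (stable)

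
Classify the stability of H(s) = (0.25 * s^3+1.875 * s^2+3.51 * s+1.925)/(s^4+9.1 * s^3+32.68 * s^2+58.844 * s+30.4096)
Denominator: s^4 + 9.1*s^3 + 32.68*s^2 + 58.844*s + 30.4096 = (s + 4.3)(s + 0.8)(s^2 + 4*s + 8.84). Poles: -0.8, -2 + 2.2j, -2 - 2.2j, -4.3. Stable (all poles in LHP)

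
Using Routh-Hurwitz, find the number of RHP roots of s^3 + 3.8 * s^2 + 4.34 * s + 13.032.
Routh array:
s^3: [1, 4.34]; s^2: [3.8, 13.032]; s^1: [0.910526]; s^0: [13.032]
First column: [1, 3.8, 0.910526, 13.032]. Sign changes = RHP roots = 0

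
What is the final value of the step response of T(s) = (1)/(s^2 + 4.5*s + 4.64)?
FVT: lim_{t→∞} y(t) = lim_{s→0} s*Y(s) where Y(s) = T(s)/s.
= lim_{s→0} T(s) = T(0) = num(0)/den(0) = 1/4.64 = 0.2155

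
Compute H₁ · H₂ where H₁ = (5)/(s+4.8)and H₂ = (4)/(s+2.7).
Series: H = H₁ · H₂ = (n₁·n₂)/(d₁·d₂).
Num: n₁·n₂ = 20. Den: d₁·d₂ = s^2 + 7.5*s + 12.96.
H(s) = (20)/(s^2 + 7.5*s + 12.96)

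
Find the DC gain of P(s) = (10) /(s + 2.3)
DC gain = P(0) = num(0)/den(0) = 10/2.3 = 4.348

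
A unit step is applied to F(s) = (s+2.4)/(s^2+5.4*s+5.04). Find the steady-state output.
FVT: lim_{t→∞} y(t) = lim_{s→0} s*Y(s) where Y(s) = F(s)/s.
= lim_{s→0} F(s) = F(0) = num(0)/den(0) = 2.4/5.04 = 0.4762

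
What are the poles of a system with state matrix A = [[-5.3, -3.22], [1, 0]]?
Eigenvalues solve det(λI - A) = 0.
Characteristic polynomial: λ^2 + 5.3*λ + 3.22 = 0.
Factor: (λ + 4.6)(λ + 0.7) = 0.
Roots: -0.7, -4.6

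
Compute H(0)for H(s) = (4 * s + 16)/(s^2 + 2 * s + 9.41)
DC gain = H(0) = num(0)/den(0) = 16/9.41 = 1.7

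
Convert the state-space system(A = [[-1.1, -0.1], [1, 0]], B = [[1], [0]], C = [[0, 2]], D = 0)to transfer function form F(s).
F(s) = C(sI - A)⁻¹B + D.
Characteristic polynomial det(sI - A) = s^2 + 1.1*s + 0.1.
Numerator from C·adj(sI-A)·B + D·det(sI-A) = 2.
F(s) = (2)/(s^2 + 1.1*s + 0.1)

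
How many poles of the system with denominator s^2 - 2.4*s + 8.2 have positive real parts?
Poles: 1.2 + 2.6j, 1.2 - 2.6j. RHP poles (Re>0): 2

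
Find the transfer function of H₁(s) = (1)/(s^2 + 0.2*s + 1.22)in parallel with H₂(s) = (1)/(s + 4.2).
Parallel: H = H₁ + H₂ = (n₁·d₂ + n₂·d₁)/(d₁·d₂).
n₁·d₂ = s + 4.2. n₂·d₁ = s^2 + 0.2*s + 1.22. Sum = s^2 + 1.2*s + 5.42. d₁·d₂ = s^3 + 4.4*s^2 + 2.06*s + 5.124.
H(s) = (s^2 + 1.2*s + 5.42)/(s^3 + 4.4*s^2 + 2.06*s + 5.124)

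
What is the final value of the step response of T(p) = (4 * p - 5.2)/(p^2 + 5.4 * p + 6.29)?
FVT: lim_{t→∞} y(t) = lim_{p→0} p*Y(p) where Y(p) = T(p)/p.
= lim_{p→0} T(p) = T(0) = num(0)/den(0) = -5.2/6.29 = -0.8267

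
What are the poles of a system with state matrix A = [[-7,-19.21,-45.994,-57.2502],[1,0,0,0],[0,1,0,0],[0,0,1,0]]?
Eigenvalues solve det(λI - A) = 0.
Characteristic polynomial: λ^4 + 7*λ^3 + 19.21*λ^2 + 45.994*λ + 57.2502 = 0.
Factor: (λ + 4.3)(λ + 2.1)(λ^2 + 0.6*λ + 6.34) = 0.
Roots: -0.3 + 2.5j, -0.3 - 2.5j, -2.1, -4.3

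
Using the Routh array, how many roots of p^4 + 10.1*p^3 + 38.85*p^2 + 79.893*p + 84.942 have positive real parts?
Routh array:
p^4: [1, 38.85, 84.942]; p^3: [10.1, 79.893]; p^2: [30.9398, 84.942]; p^1: [52.1645]; p^0: [84.942]
First column: [1, 10.1, 30.9398, 52.1645, 84.942]. Sign changes = RHP roots = 0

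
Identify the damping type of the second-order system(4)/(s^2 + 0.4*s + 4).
Standard form: ωn²/(s²+2ζωn·s+ωn²) gives ωn=2, ζ=0.1.
Underdamped (ζ = 0.1 < 1)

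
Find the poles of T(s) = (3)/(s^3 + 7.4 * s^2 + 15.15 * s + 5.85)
Set denominator = 0: s^3 + 7.4*s^2 + 15.15*s + 5.85 = (s + 3.9)(s + 3)(s + 0.5) = 0 → Poles: -0.5, -3, -3.9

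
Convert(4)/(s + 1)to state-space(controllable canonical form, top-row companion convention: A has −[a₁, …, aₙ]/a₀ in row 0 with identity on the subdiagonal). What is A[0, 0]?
Reachable canonical form for den = s + 1: top row of A = -[a₁,a₂,...,aₙ]/a₀, ones on the subdiagonal, zeros elsewhere.
A = [[-1]].
A[0,0] = -1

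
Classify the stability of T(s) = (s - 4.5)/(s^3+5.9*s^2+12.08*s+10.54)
Denominator: s^3 + 5.9*s^2 + 12.08*s + 10.54 = (s + 3.1)(s^2 + 2.8*s + 3.4). Poles: -1.4 + 1.2j, -1.4 - 1.2j, -3.1. Stable (all poles in LHP)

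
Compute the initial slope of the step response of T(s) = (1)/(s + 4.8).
IVT: y'(0⁺) = lim_{s→∞} s²·Y(s) = lim_{s→∞} s·T(s).
deg(num) = 0, deg(den) = 1, relative degree = 1, so s·T(s) → (leading num)/(leading den) = 1/1 = 1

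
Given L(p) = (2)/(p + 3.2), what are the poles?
Set denominator = 0: p + 3.2 = 0 → Poles: -3.2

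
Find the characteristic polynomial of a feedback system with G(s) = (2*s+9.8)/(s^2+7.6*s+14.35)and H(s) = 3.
Characteristic poly = G_den * H_den + G_num * H_num = (s^2 + 7.6*s + 14.35) + (6*s + 29.4) = s^2 + 13.6*s + 43.75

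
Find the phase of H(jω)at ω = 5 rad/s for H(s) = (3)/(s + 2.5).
Substitute s = j*5: H(j5) = 0.24 - 0.48j.
∠H(j5) = atan2(Im, Re) = atan2(-0.48, 0.24) = -63.43°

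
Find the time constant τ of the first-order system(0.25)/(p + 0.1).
First-order system: τ = -1/pole. Pole = -0.1. τ = -1/(-0.1) = 10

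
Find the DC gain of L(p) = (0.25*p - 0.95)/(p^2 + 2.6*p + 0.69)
DC gain = L(0) = num(0)/den(0) = -0.95/0.69 = -1.377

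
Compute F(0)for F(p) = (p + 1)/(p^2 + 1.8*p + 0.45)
DC gain = F(0) = num(0)/den(0) = 1/0.45 = 2.222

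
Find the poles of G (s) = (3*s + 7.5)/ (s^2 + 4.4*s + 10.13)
Set denominator = 0: s^2 + 4.4*s + 10.13 = 0 → Poles: -2.2 + 2.3j, -2.2 - 2.3j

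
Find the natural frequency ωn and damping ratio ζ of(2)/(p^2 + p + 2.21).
Underdamped: complex pole -0.5 + 1.4j. ωn = |pole| = 1.487, ζ = -Re(pole)/ωn = 0.3363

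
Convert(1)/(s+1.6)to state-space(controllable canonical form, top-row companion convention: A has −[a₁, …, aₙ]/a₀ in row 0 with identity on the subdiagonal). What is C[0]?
Reachable canonical form: C = numerator coefficients (right-aligned, zero-padded to length n).
num = 1, C = [[1]].
C[0] = 1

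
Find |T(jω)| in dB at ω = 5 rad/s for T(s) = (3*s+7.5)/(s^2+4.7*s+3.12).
Substitute s = j*5: T(j5) = 0.182738 - 0.48929j.
|T(j5)| = sqrt(Re² + Im²) = 0.5223.
20*log₁₀(0.5223) = -5.64 dB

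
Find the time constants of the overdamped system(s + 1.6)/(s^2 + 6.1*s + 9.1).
Overdamped: real poles at -3.5, -2.6. τ = -1/pole → τ₁ = 0.2857, τ₂ = 0.3846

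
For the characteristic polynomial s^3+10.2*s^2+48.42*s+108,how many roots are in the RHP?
s^3 + 10.2*s^2 + 48.42*s + 108 = (s + 4.8)(s^2 + 5.4*s + 22.5). Poles: -2.7 + 3.9j, -2.7 - 3.9j, -4.8. RHP poles (Re>0): 0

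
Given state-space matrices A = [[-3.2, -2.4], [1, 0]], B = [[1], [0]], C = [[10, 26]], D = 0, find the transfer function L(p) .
L(p) = C(pI - A)⁻¹B + D.
Characteristic polynomial det(pI - A) = p^2 + 3.2*p + 2.4.
Numerator from C·adj(pI-A)·B + D·det(pI-A) = 10*p + 26.
L(p) = (10*p + 26)/(p^2 + 3.2*p + 2.4)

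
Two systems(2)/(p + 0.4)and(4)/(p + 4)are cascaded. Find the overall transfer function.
Series: H = H₁ · H₂ = (n₁·n₂)/(d₁·d₂).
Num: n₁·n₂ = 8. Den: d₁·d₂ = p^2 + 4.4*p + 1.6.
H(p) = (8)/(p^2 + 4.4*p + 1.6)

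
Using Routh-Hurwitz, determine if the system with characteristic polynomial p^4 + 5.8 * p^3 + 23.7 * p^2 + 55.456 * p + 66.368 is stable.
Routh array:
p^4: [1, 23.7, 66.368]; p^3: [5.8, 55.456]; p^2: [14.1386, 66.368]; p^1: [28.2303]; p^0: [66.368]
First column: [1, 5.8, 14.1386, 28.2303, 66.368]. Sign changes = 0.
Yes, stable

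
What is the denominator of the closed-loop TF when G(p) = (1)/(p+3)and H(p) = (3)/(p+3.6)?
Characteristic poly = G_den * H_den + G_num * H_num = (p^2 + 6.6*p + 10.8) + (3) = p^2 + 6.6*p + 13.8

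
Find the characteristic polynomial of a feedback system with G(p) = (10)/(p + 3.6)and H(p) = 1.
Characteristic poly = G_den * H_den + G_num * H_num = (p + 3.6) + (10) = p + 13.6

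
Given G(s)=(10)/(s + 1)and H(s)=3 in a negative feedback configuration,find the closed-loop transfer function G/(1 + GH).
Closed-loop T = G/(1+GH).
Numerator: G_num * H_den = 10.
Denominator: G_den * H_den + G_num * H_num = (s + 1) + (30) = s + 31.
T(s) = (10)/(s + 31)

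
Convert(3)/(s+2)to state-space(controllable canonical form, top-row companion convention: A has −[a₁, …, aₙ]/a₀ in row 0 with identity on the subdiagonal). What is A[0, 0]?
Reachable canonical form for den = s + 2: top row of A = -[a₁,a₂,...,aₙ]/a₀, ones on the subdiagonal, zeros elsewhere.
A = [[-2]].
A[0,0] = -2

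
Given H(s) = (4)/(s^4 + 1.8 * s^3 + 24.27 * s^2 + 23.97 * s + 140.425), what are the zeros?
Numerator is a nonzero constant (4) → Zeros: none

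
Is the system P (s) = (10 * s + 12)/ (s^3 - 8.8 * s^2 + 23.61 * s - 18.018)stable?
Denominator: s^3 - 8.8*s^2 + 23.61*s - 18.018 = (s - 3.3)(s - 1.3)(s - 4.2). Poles: 1.3, 3.3, 4.2. All Re(p)<0: No (unstable)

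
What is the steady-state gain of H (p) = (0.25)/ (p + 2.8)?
DC gain = H(0) = num(0)/den(0) = 0.25/2.8 = 0.08929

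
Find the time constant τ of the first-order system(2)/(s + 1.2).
First-order system: τ = -1/pole. Pole = -1.2. τ = -1/(-1.2) = 0.8333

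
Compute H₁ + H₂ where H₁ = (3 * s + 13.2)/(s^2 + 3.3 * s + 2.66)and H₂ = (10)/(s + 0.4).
Parallel: H = H₁ + H₂ = (n₁·d₂ + n₂·d₁)/(d₁·d₂).
n₁·d₂ = 3*s^2 + 14.4*s + 5.28. n₂·d₁ = 10*s^2 + 33*s + 26.6. Sum = 13*s^2 + 47.4*s + 31.88. d₁·d₂ = s^3 + 3.7*s^2 + 3.98*s + 1.064.
H(s) = (13*s^2 + 47.4*s + 31.88)/(s^3 + 3.7*s^2 + 3.98*s + 1.064)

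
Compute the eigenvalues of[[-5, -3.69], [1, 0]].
Eigenvalues solve det(λI - A) = 0.
Characteristic polynomial: λ^2 + 5*λ + 3.69 = 0.
Factor: (λ + 0.9)(λ + 4.1) = 0.
Roots: -0.9, -4.1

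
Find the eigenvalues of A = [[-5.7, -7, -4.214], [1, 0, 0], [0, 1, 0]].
Eigenvalues solve det(λI - A) = 0.
Characteristic polynomial: λ^3 + 5.7*λ^2 + 7*λ + 4.214 = 0.
Factor: (λ + 4.3)(λ^2 + 1.4*λ + 0.98) = 0.
Roots: -0.7 + 0.7j, -0.7 - 0.7j, -4.3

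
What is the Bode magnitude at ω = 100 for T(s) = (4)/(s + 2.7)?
Substitute s = j*100: T(j100) = 0.00107921 - 0.0399709j.
|T(j100)| = sqrt(Re² + Im²) = 0.03999.
20*log₁₀(0.03999) = -27.96 dB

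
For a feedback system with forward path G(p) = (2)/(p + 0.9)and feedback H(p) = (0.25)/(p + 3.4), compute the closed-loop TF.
Closed-loop T = G/(1+GH).
Numerator: G_num * H_den = 2*p + 6.8.
Denominator: G_den * H_den + G_num * H_num = (p^2 + 4.3*p + 3.06) + (0.5) = p^2 + 4.3*p + 3.56.
T(p) = (2*p + 6.8)/(p^2 + 4.3*p + 3.56)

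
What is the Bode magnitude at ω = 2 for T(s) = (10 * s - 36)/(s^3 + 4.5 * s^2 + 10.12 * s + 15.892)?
Substitute s = j*2: T(j2) = 2.07886 + 2.58315j.
|T(j2)| = sqrt(Re² + Im²) = 3.316.
20*log₁₀(3.316) = 10.41 dB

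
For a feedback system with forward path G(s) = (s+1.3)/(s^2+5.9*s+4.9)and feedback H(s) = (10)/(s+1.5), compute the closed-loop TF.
Closed-loop T = G/(1+GH).
Numerator: G_num * H_den = s^2 + 2.8*s + 1.95.
Denominator: G_den * H_den + G_num * H_num = (s^3 + 7.4*s^2 + 13.75*s + 7.35) + (10*s + 13) = s^3 + 7.4*s^2 + 23.75*s + 20.35.
T(s) = (s^2 + 2.8*s + 1.95)/(s^3 + 7.4*s^2 + 23.75*s + 20.35)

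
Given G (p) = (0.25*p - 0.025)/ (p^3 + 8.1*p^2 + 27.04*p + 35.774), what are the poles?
Set denominator = 0: p^3 + 8.1*p^2 + 27.04*p + 35.774 = (p + 3.1)(p^2 + 5*p + 11.54) = 0 → Poles: -2.5 + 2.3j, -2.5 - 2.3j, -3.1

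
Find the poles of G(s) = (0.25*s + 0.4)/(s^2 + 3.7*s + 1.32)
Set denominator = 0: s^2 + 3.7*s + 1.32 = (s + 0.4)(s + 3.3) = 0 → Poles: -0.4, -3.3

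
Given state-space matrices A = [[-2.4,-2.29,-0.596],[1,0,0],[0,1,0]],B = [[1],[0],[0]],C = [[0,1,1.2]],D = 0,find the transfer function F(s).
F(s) = C(sI - A)⁻¹B + D.
Characteristic polynomial det(sI - A) = s^3 + 2.4*s^2 + 2.29*s + 0.596.
Numerator from C·adj(sI-A)·B + D·det(sI-A) = s + 1.2.
F(s) = (s + 1.2)/(s^3 + 2.4*s^2 + 2.29*s + 0.596)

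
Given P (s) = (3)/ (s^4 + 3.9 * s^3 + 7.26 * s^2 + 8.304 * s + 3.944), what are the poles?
Set denominator = 0: s^4 + 3.9*s^3 + 7.26*s^2 + 8.304*s + 3.944 = (s + 1.7)(s + 1)(s^2 + 1.2*s + 2.32) = 0 → Poles: -0.6 + 1.4j, -0.6 - 1.4j, -1, -1.7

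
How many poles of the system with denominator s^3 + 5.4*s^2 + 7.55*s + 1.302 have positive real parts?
s^3 + 5.4*s^2 + 7.55*s + 1.302 = (s + 0.2)(s + 2.1)(s + 3.1). Poles: -0.2, -2.1, -3.1. RHP poles (Re>0): 0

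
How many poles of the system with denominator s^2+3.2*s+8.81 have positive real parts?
Poles: -1.6 + 2.5j, -1.6 - 2.5j. RHP poles (Re>0): 0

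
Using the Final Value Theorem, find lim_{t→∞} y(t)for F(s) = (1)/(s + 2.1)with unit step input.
FVT: lim_{t→∞} y(t) = lim_{s→0} s*Y(s) where Y(s) = F(s)/s.
= lim_{s→0} F(s) = F(0) = num(0)/den(0) = 1/2.1 = 0.4762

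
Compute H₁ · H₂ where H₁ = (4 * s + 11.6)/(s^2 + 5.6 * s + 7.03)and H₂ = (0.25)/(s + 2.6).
Series: H = H₁ · H₂ = (n₁·n₂)/(d₁·d₂).
Num: n₁·n₂ = s + 2.9. Den: d₁·d₂ = s^3 + 8.2*s^2 + 21.59*s + 18.278.
H(s) = (s + 2.9)/(s^3 + 8.2*s^2 + 21.59*s + 18.278)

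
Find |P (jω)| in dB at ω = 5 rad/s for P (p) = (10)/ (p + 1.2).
Substitute p = j*5: P(j5) = 0.453858 - 1.89107j.
|P(j5)| = sqrt(Re² + Im²) = 1.945.
20*log₁₀(1.945) = 5.78 dB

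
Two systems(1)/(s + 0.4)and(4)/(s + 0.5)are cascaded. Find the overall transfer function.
Series: H = H₁ · H₂ = (n₁·n₂)/(d₁·d₂).
Num: n₁·n₂ = 4. Den: d₁·d₂ = s^2 + 0.9*s + 0.2.
H(s) = (4)/(s^2 + 0.9*s + 0.2)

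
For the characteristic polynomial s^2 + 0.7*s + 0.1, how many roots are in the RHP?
s^2 + 0.7*s + 0.1 = (s + 0.2)(s + 0.5). Poles: -0.2, -0.5. RHP poles (Re>0): 0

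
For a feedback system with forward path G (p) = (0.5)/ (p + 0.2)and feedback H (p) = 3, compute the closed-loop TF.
Closed-loop T = G/(1+GH).
Numerator: G_num * H_den = 0.5.
Denominator: G_den * H_den + G_num * H_num = (p + 0.2) + (1.5) = p + 1.7.
T(p) = (0.5)/(p + 1.7)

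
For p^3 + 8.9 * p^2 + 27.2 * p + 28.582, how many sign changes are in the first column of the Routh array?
Routh array:
p^3: [1, 27.2]; p^2: [8.9, 28.582]; p^1: [23.9885]; p^0: [28.582]
First column: [1, 8.9, 23.9885, 28.582]. Sign changes = 0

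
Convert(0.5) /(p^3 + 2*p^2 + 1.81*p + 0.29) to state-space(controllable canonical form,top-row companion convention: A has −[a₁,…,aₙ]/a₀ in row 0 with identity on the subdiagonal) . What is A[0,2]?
Reachable canonical form for den = p^3 + 2*p^2 + 1.81*p + 0.29: top row of A = -[a₁,a₂,...,aₙ]/a₀, ones on the subdiagonal, zeros elsewhere.
A = [[-2, -1.81, -0.29], [1, 0, 0], [0, 1, 0]].
A[0,2] = -0.29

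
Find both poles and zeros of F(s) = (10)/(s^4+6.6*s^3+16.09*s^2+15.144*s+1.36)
Set denominator = 0: s^4 + 6.6*s^3 + 16.09*s^2 + 15.144*s + 1.36 = (s + 0.1)(s + 2.5)(s^2 + 4*s + 5.44) = 0 → Poles: -0.1, -2 + 1.2j, -2 - 1.2j, -2.5
Numerator is a nonzero constant (10) → Zeros: none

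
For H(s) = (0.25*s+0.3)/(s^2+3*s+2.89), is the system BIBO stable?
Denominator: s^2 + 3*s + 2.89. Poles: -1.5 + 0.8j, -1.5 - 0.8j. All Re(p)<0: Yes (stable)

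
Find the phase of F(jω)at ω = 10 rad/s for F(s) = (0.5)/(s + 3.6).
Substitute s = j*10: F(j10) = 0.0159348 - 0.0442635j.
∠F(j10) = atan2(Im, Re) = atan2(-0.0442635, 0.0159348) = -70.20°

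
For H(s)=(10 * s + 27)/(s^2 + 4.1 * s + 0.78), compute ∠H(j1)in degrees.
Substitute s = j*1: H(j1) = 2.07968 - 6.69696j.
∠H(j1) = atan2(Im, Re) = atan2(-6.69696, 2.07968) = -72.75°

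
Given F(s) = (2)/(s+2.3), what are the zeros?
Numerator is a nonzero constant (2) → Zeros: none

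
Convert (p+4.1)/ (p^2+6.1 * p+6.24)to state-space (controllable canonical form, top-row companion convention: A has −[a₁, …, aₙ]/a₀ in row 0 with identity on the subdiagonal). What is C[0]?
Reachable canonical form: C = numerator coefficients (right-aligned, zero-padded to length n).
num = p + 4.1, C = [[1, 4.1]].
C[0] = 1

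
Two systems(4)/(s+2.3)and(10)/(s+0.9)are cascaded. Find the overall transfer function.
Series: H = H₁ · H₂ = (n₁·n₂)/(d₁·d₂).
Num: n₁·n₂ = 40. Den: d₁·d₂ = s^2 + 3.2*s + 2.07.
H(s) = (40)/(s^2 + 3.2*s + 2.07)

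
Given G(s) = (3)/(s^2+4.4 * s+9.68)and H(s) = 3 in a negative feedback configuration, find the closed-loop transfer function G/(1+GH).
Closed-loop T = G/(1+GH).
Numerator: G_num * H_den = 3.
Denominator: G_den * H_den + G_num * H_num = (s^2 + 4.4*s + 9.68) + (9) = s^2 + 4.4*s + 18.68.
T(s) = (3)/(s^2 + 4.4*s + 18.68)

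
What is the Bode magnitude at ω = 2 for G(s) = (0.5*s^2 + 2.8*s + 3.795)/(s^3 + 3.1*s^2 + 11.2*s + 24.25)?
Substitute s = j*2: G(j2) = 0.29303 + 0.116487j.
|G(j2)| = sqrt(Re² + Im²) = 0.3153.
20*log₁₀(0.3153) = -10.02 dB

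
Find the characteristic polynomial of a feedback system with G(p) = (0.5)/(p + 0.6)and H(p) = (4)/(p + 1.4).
Characteristic poly = G_den * H_den + G_num * H_num = (p^2 + 2*p + 0.84) + (2) = p^2 + 2*p + 2.84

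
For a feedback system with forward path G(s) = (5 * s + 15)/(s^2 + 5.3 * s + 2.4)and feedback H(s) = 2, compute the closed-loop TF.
Closed-loop T = G/(1+GH).
Numerator: G_num * H_den = 5*s + 15.
Denominator: G_den * H_den + G_num * H_num = (s^2 + 5.3*s + 2.4) + (10*s + 30) = s^2 + 15.3*s + 32.4.
T(s) = (5*s + 15)/(s^2 + 15.3*s + 32.4)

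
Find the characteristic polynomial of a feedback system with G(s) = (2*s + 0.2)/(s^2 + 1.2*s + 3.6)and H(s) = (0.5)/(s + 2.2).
Characteristic poly = G_den * H_den + G_num * H_num = (s^3 + 3.4*s^2 + 6.24*s + 7.92) + (s + 0.1) = s^3 + 3.4*s^2 + 7.24*s + 8.02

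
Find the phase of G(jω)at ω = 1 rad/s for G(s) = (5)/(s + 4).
Substitute s = j*1: G(j1) = 1.17647 - 0.294118j.
∠G(j1) = atan2(Im, Re) = atan2(-0.294118, 1.17647) = -14.04°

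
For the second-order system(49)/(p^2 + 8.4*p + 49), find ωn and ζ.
Standard form: ωn²/(p²+2ζωn·p+ωn²).
const=49=ωn² → ωn=7, p coeff=8.4=2ζωn → ζ=0.6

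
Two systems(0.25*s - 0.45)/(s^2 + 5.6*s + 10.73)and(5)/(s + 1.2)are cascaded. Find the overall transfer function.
Series: H = H₁ · H₂ = (n₁·n₂)/(d₁·d₂).
Num: n₁·n₂ = 1.25*s - 2.25. Den: d₁·d₂ = s^3 + 6.8*s^2 + 17.45*s + 12.876.
H(s) = (1.25*s - 2.25)/(s^3 + 6.8*s^2 + 17.45*s + 12.876)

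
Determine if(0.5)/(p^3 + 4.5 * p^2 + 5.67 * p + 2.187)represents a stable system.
Denominator: p^3 + 4.5*p^2 + 5.67*p + 2.187 = (p + 0.9)(p + 0.9)(p + 2.7). Poles: -0.9, -0.9, -2.7. All Re(p)<0: Yes (stable)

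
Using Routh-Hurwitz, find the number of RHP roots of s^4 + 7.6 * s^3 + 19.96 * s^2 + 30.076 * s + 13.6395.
Routh array:
s^4: [1, 19.96, 13.6395]; s^3: [7.6, 30.076]; s^2: [16.0026, 13.6395]; s^1: [23.5983]; s^0: [13.6395]
First column: [1, 7.6, 16.0026, 23.5983, 13.6395]. Sign changes = RHP roots = 0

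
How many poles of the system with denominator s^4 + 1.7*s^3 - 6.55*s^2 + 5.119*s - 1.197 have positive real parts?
s^4 + 1.7*s^3 - 6.55*s^2 + 5.119*s - 1.197 = (s - 0.9)(s - 0.7)(s - 0.5)(s + 3.8). Poles: -3.8, 0.5, 0.7, 0.9. RHP poles (Re>0): 3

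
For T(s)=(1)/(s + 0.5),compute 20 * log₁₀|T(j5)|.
Substitute s = j*5: T(j5) = 0.019802 - 0.19802j.
|T(j5)| = sqrt(Re² + Im²) = 0.199.
20*log₁₀(0.199) = -14.02 dB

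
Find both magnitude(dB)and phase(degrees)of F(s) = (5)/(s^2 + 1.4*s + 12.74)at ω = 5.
Substitute s = j*5: F(j5) = -0.307565 - 0.175608j.
|F| = 20*log₁₀(sqrt(Re²+Im²)) = -9.02 dB.
∠F = atan2(Im, Re) = -150.28°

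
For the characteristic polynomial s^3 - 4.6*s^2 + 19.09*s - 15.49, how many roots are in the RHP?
s^3 - 4.6*s^2 + 19.09*s - 15.49 = (s - 1)(s^2 - 3.6*s + 15.49). Poles: 1, 1.8 + 3.5j, 1.8 - 3.5j. RHP poles (Re>0): 3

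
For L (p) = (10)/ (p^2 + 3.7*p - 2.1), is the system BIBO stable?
Denominator: p^2 + 3.7*p - 2.1 = (p - 0.5)(p + 4.2). Poles: -4.2, 0.5. All Re(p)<0: No (unstable)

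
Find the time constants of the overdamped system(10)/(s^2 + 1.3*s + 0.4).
Overdamped: real poles at -0.5, -0.8. τ = -1/pole → τ₁ = 2, τ₂ = 1.25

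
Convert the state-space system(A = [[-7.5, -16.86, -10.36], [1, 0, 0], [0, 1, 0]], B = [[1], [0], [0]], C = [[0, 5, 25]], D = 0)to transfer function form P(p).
P(p) = C(pI - A)⁻¹B + D.
Characteristic polynomial det(pI - A) = p^3 + 7.5*p^2 + 16.86*p + 10.36.
Numerator from C·adj(pI-A)·B + D·det(pI-A) = 5*p + 25.
P(p) = (5*p + 25)/(p^3 + 7.5*p^2 + 16.86*p + 10.36)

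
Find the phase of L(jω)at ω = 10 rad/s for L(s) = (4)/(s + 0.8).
Substitute s = j*10: L(j10) = 0.0317965 - 0.397456j.
∠L(j10) = atan2(Im, Re) = atan2(-0.397456, 0.0317965) = -85.43°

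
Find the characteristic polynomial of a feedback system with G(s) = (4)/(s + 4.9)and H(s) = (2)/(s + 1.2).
Characteristic poly = G_den * H_den + G_num * H_num = (s^2 + 6.1*s + 5.88) + (8) = s^2 + 6.1*s + 13.88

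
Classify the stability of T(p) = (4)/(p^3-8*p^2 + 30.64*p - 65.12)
Denominator: p^3 - 8*p^2 + 30.64*p - 65.12 = (p - 4.4)(p^2 - 3.6*p + 14.8). Poles: 1.8 + 3.4j, 1.8 - 3.4j, 4.4. Unstable (3 pole(s) in RHP)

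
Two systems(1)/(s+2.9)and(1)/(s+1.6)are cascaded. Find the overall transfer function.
Series: H = H₁ · H₂ = (n₁·n₂)/(d₁·d₂).
Num: n₁·n₂ = 1. Den: d₁·d₂ = s^2 + 4.5*s + 4.64.
H(s) = (1)/(s^2 + 4.5*s + 4.64)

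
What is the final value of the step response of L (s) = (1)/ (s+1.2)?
FVT: lim_{t→∞} y(t) = lim_{s→0} s*Y(s) where Y(s) = L(s)/s.
= lim_{s→0} L(s) = L(0) = num(0)/den(0) = 1/1.2 = 0.8333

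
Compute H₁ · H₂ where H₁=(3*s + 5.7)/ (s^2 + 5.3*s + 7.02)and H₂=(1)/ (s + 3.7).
Series: H = H₁ · H₂ = (n₁·n₂)/(d₁·d₂).
Num: n₁·n₂ = 3*s + 5.7. Den: d₁·d₂ = s^3 + 9*s^2 + 26.63*s + 25.974.
H(s) = (3*s + 5.7)/(s^3 + 9*s^2 + 26.63*s + 25.974)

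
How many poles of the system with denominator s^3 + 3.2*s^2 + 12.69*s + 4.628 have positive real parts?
s^3 + 3.2*s^2 + 12.69*s + 4.628 = (s + 0.4)(s^2 + 2.8*s + 11.57). Poles: -0.4, -1.4 + 3.1j, -1.4 - 3.1j. RHP poles (Re>0): 0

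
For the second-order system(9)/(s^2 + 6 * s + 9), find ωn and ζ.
Standard form: ωn²/(s²+2ζωn·s+ωn²).
const=9=ωn² → ωn=3, s coeff=6=2ζωn → ζ=1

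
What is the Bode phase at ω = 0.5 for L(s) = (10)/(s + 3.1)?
Substitute s = j*0.5: L(j0.5) = 3.14402 - 0.507099j.
∠L(j0.5) = atan2(Im, Re) = atan2(-0.507099, 3.14402) = -9.16°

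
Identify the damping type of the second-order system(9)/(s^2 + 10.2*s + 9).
Standard form: ωn²/(s²+2ζωn·s+ωn²) gives ωn=3, ζ=1.7.
Overdamped (ζ = 1.7 > 1)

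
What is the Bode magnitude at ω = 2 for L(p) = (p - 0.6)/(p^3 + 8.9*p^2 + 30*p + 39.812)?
Substitute p = j*2: L(j2) = 0.0372823 + 0.0145583j.
|L(j2)| = sqrt(Re² + Im²) = 0.04002.
20*log₁₀(0.04002) = -27.95 dB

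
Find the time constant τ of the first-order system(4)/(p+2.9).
First-order system: τ = -1/pole. Pole = -2.9. τ = -1/(-2.9) = 0.3448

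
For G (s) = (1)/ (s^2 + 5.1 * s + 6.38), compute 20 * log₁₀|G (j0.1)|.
Substitute s = j*0.1: G(j0.1) = 0.155986 - 0.0124887j.
|G(j0.1)| = sqrt(Re² + Im²) = 0.1565.
20*log₁₀(0.1565) = -16.11 dB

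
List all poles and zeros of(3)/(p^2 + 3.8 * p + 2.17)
Set denominator = 0: p^2 + 3.8*p + 2.17 = (p + 0.7)(p + 3.1) = 0 → Poles: -0.7, -3.1
Numerator is a nonzero constant (3) → Zeros: none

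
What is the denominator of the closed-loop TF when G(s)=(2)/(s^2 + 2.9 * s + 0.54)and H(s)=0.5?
Characteristic poly = G_den * H_den + G_num * H_num = (s^2 + 2.9*s + 0.54) + (1) = s^2 + 2.9*s + 1.54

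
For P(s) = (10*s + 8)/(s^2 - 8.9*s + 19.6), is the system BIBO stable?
Denominator: s^2 - 8.9*s + 19.6 = (s - 4.9)(s - 4). Poles: 4, 4.9. All Re(p)<0: No (unstable)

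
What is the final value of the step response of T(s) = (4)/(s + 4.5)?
FVT: lim_{t→∞} y(t) = lim_{s→0} s*Y(s) where Y(s) = T(s)/s.
= lim_{s→0} T(s) = T(0) = num(0)/den(0) = 4/4.5 = 0.8889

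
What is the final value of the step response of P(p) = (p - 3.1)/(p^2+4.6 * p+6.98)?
FVT: lim_{t→∞} y(t) = lim_{p→0} p*Y(p) where Y(p) = P(p)/p.
= lim_{p→0} P(p) = P(0) = num(0)/den(0) = -3.1/6.98 = -0.4441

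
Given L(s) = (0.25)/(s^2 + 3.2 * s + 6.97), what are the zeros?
Numerator is a nonzero constant (0.25) → Zeros: none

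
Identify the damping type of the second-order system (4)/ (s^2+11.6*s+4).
Standard form: ωn²/(s²+2ζωn·s+ωn²) gives ωn=2, ζ=2.9.
Overdamped (ζ = 2.9 > 1)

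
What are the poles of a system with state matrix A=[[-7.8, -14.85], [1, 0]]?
Eigenvalues solve det(λI - A) = 0.
Characteristic polynomial: λ^2 + 7.8*λ + 14.85 = 0.
Factor: (λ + 3.3)(λ + 4.5) = 0.
Roots: -3.3, -4.5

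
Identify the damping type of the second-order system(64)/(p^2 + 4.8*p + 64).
Standard form: ωn²/(p²+2ζωn·p+ωn²) gives ωn=8, ζ=0.3.
Underdamped (ζ = 0.3 < 1)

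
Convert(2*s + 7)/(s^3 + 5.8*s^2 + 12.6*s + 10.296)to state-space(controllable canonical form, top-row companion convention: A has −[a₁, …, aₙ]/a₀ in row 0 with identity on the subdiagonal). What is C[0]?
Reachable canonical form: C = numerator coefficients (right-aligned, zero-padded to length n).
num = 2*s + 7, C = [[0, 2, 7]].
C[0] = 0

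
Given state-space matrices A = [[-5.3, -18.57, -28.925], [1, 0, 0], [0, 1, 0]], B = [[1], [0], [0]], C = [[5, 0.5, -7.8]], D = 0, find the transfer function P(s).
P(s) = C(sI - A)⁻¹B + D.
Characteristic polynomial det(sI - A) = s^3 + 5.3*s^2 + 18.57*s + 28.925.
Numerator from C·adj(sI-A)·B + D·det(sI-A) = 5*s^2 + 0.5*s - 7.8.
P(s) = (5*s^2 + 0.5*s - 7.8)/(s^3 + 5.3*s^2 + 18.57*s + 28.925)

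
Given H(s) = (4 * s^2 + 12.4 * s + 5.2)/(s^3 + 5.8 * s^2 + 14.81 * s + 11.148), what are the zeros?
Set numerator = 0: 4*s^2 + 12.4*s + 5.2 = 4*(s + 2.6)(s + 0.5) = 0 → Zeros: -0.5, -2.6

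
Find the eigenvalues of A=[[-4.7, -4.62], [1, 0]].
Eigenvalues solve det(λI - A) = 0.
Characteristic polynomial: λ^2 + 4.7*λ + 4.62 = 0.
Factor: (λ + 1.4)(λ + 3.3) = 0.
Roots: -1.4, -3.3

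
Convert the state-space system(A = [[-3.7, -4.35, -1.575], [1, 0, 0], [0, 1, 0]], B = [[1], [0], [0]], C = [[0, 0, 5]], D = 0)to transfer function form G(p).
G(p) = C(pI - A)⁻¹B + D.
Characteristic polynomial det(pI - A) = p^3 + 3.7*p^2 + 4.35*p + 1.575.
Numerator from C·adj(pI-A)·B + D·det(pI-A) = 5.
G(p) = (5)/(p^3 + 3.7*p^2 + 4.35*p + 1.575)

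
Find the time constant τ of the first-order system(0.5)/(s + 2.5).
First-order system: τ = -1/pole. Pole = -2.5. τ = -1/(-2.5) = 0.4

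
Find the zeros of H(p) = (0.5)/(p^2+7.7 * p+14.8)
Numerator is a nonzero constant (0.5) → Zeros: none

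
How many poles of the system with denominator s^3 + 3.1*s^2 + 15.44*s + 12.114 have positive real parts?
s^3 + 3.1*s^2 + 15.44*s + 12.114 = (s + 0.9)(s^2 + 2.2*s + 13.46). Poles: -0.9, -1.1 + 3.5j, -1.1 - 3.5j. RHP poles (Re>0): 0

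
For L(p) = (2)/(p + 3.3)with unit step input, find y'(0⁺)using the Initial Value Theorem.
IVT: y'(0⁺) = lim_{p→∞} p²·Y(p) = lim_{p→∞} p·L(p).
deg(num) = 0, deg(den) = 1, relative degree = 1, so p·L(p) → (leading num)/(leading den) = 2/1 = 2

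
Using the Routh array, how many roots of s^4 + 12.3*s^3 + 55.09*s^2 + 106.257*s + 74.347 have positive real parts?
Routh array:
s^4: [1, 55.09, 74.347]; s^3: [12.3, 106.257]; s^2: [46.4512, 74.347]; s^1: [86.5704]; s^0: [74.347]
First column: [1, 12.3, 46.4512, 86.5704, 74.347]. Sign changes = RHP roots = 0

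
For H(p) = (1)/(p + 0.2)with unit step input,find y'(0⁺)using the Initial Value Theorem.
IVT: y'(0⁺) = lim_{p→∞} p²·Y(p) = lim_{p→∞} p·H(p).
deg(num) = 0, deg(den) = 1, relative degree = 1, so p·H(p) → (leading num)/(leading den) = 1/1 = 1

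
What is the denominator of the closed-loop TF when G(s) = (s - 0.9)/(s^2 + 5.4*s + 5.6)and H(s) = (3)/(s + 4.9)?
Characteristic poly = G_den * H_den + G_num * H_num = (s^3 + 10.3*s^2 + 32.06*s + 27.44) + (3*s - 2.7) = s^3 + 10.3*s^2 + 35.06*s + 24.74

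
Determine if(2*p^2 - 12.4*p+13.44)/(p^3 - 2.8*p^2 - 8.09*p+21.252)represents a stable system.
Denominator: p^3 - 2.8*p^2 - 8.09*p + 21.252 = (p - 2.3)(p + 2.8)(p - 3.3). Poles: -2.8, 2.3, 3.3. All Re(p)<0: No (unstable)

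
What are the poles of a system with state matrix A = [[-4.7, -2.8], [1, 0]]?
Eigenvalues solve det(λI - A) = 0.
Characteristic polynomial: λ^2 + 4.7*λ + 2.8 = 0.
Factor: (λ + 0.7)(λ + 4) = 0.
Roots: -0.7, -4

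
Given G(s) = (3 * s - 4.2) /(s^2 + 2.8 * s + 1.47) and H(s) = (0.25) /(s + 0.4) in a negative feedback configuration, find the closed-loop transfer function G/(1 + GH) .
Closed-loop T = G/(1+GH).
Numerator: G_num * H_den = 3*s^2 - 3*s - 1.68.
Denominator: G_den * H_den + G_num * H_num = (s^3 + 3.2*s^2 + 2.59*s + 0.588) + (0.75*s - 1.05) = s^3 + 3.2*s^2 + 3.34*s - 0.462.
T(s) = (3*s^2 - 3*s - 1.68)/(s^3 + 3.2*s^2 + 3.34*s - 0.462)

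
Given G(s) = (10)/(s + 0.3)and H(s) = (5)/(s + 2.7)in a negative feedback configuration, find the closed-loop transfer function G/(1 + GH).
Closed-loop T = G/(1+GH).
Numerator: G_num * H_den = 10*s + 27.
Denominator: G_den * H_den + G_num * H_num = (s^2 + 3*s + 0.81) + (50) = s^2 + 3*s + 50.81.
T(s) = (10*s + 27)/(s^2 + 3*s + 50.81)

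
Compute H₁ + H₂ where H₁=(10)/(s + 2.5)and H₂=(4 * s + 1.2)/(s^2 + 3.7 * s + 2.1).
Parallel: H = H₁ + H₂ = (n₁·d₂ + n₂·d₁)/(d₁·d₂).
n₁·d₂ = 10*s^2 + 37*s + 21. n₂·d₁ = 4*s^2 + 11.2*s + 3. Sum = 14*s^2 + 48.2*s + 24. d₁·d₂ = s^3 + 6.2*s^2 + 11.35*s + 5.25.
H(s) = (14*s^2 + 48.2*s + 24)/(s^3 + 6.2*s^2 + 11.35*s + 5.25)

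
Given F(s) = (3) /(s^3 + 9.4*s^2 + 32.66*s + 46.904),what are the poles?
Set denominator = 0: s^3 + 9.4*s^2 + 32.66*s + 46.904 = (s + 4.4)(s^2 + 5*s + 10.66) = 0 → Poles: -2.5 + 2.1j, -2.5 - 2.1j, -4.4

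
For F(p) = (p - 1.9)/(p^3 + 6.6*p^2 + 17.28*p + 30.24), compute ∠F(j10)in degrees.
Substitute p = j*10: F(j10) = -0.00654615 - 0.00728059j.
∠F(j10) = atan2(Im, Re) = atan2(-0.00728059, -0.00654615) = -131.96°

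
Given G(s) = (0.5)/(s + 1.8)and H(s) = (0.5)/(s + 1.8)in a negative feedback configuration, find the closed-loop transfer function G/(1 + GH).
Closed-loop T = G/(1+GH).
Numerator: G_num * H_den = 0.5*s + 0.9.
Denominator: G_den * H_den + G_num * H_num = (s^2 + 3.6*s + 3.24) + (0.25) = s^2 + 3.6*s + 3.49.
T(s) = (0.5*s + 0.9)/(s^2 + 3.6*s + 3.49)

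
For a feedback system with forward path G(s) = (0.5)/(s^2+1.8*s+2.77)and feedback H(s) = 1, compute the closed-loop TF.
Closed-loop T = G/(1+GH).
Numerator: G_num * H_den = 0.5.
Denominator: G_den * H_den + G_num * H_num = (s^2 + 1.8*s + 2.77) + (0.5) = s^2 + 1.8*s + 3.27.
T(s) = (0.5)/(s^2 + 1.8*s + 3.27)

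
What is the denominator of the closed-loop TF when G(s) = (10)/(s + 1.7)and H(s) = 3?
Characteristic poly = G_den * H_den + G_num * H_num = (s + 1.7) + (30) = s + 31.7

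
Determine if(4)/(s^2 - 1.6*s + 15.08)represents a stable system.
Denominator: s^2 - 1.6*s + 15.08. Poles: 0.8 + 3.8j, 0.8 - 3.8j. All Re(p)<0: No (unstable)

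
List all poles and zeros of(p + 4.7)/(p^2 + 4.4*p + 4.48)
Set denominator = 0: p^2 + 4.4*p + 4.48 = (p + 2.8)(p + 1.6) = 0 → Poles: -1.6, -2.8
Set numerator = 0: p + 4.7 = 0 → Zeros: -4.7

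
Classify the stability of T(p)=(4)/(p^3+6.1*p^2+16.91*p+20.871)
Denominator: p^3 + 6.1*p^2 + 16.91*p + 20.871 = (p + 2.7)(p^2 + 3.4*p + 7.73). Poles: -1.7 + 2.2j, -1.7 - 2.2j, -2.7. Stable (all poles in LHP)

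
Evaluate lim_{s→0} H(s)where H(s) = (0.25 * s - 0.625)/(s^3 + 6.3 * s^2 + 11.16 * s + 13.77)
DC gain = H(0) = num(0)/den(0) = -0.625/13.77 = -0.04539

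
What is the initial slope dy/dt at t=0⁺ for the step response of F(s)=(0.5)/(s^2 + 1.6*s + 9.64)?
IVT: y'(0⁺) = lim_{s→∞} s²·Y(s) = lim_{s→∞} s·F(s).
deg(num) = 0, deg(den) = 2, relative degree = 2 ≥ 2, so s·F(s) → 0. Initial slope = 0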